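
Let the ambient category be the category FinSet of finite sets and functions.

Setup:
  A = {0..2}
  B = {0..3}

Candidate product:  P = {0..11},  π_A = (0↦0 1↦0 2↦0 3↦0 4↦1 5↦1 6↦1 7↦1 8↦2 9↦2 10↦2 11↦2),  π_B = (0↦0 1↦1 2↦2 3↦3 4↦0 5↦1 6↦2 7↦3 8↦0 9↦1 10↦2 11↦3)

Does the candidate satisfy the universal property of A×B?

Answer: VALID PRODUCT

Trace:
|A|·|B| = 3·4 = 12;  |P| = 12
Check the pairing map k ↦ (π_A(k), π_B(k)):
  0 ↦ (0,0)
  1 ↦ (0,1)
  2 ↦ (0,2)
  3 ↦ (0,3)
  4 ↦ (1,0)
  5 ↦ (1,1)
  6 ↦ (1,2)
  7 ↦ (1,3)
  8 ↦ (2,0)
  9 ↦ (2,1)
  10 ↦ (2,2)
  11 ↦ (2,3)
distinct pairs in image: 12 / 12 needed
  → bijection onto A×B; projections well-typed.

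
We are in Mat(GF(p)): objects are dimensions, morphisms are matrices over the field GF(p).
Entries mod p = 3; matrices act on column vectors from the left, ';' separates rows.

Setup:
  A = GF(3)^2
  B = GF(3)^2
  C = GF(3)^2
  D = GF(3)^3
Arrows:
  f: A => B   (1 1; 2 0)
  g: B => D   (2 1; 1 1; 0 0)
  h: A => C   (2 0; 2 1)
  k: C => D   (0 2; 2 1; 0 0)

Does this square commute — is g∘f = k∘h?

Answer: COMMUTES

Trace:
1) trace f;g:
  e0=[1,0] f=>[1,2] g=>[1,0,0]
  e1=[0,1] f=>[1,0] g=>[2,1,0]
  ⟦path⟧₁ = (1 2; 0 1; 0 0)
2) trace h;k:
  e0=[1,0] h=>[2,2] k=>[1,0,0]
  e1=[0,1] h=>[0,1] k=>[2,1,0]
  ⟦path⟧₂ = (1 2; 0 1; 0 0)
Equal? equal; square commutes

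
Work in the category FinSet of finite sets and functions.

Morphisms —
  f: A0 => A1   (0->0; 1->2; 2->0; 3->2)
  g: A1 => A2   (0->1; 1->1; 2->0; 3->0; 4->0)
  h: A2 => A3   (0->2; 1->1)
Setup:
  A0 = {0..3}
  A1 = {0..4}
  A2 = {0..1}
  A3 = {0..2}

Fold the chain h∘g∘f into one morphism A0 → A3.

Answer: (0->1; 1->2; 2->1; 3->2)

Derivation:
  0 f=>0 g=>1 h=>1
  1 f=>2 g=>0 h=>2
  2 f=>0 g=>1 h=>1
  3 f=>2 g=>0 h=>2
result: (0->1; 1->2; 2->1; 3->2)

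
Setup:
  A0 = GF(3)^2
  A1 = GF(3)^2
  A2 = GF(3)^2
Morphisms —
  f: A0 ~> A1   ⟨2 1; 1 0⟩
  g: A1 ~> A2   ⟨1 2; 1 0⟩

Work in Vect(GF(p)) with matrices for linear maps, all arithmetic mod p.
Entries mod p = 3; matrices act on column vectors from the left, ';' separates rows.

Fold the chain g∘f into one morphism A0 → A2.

  e0=⟨1,0⟩ f~>⟨2,1⟩ g~>⟨1,2⟩
  e1=⟨0,1⟩ f~>⟨1,0⟩ g~>⟨1,1⟩
composite: ⟨1 1; 2 1⟩

Answer: ⟨1 1; 2 1⟩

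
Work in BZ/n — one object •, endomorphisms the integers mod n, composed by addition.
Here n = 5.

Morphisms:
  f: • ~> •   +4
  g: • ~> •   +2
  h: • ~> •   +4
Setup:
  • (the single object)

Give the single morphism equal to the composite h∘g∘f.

Answer: +0

Derivation:
  0 +4≡4 +2≡1 +4≡0  (mod 5)
composite: +0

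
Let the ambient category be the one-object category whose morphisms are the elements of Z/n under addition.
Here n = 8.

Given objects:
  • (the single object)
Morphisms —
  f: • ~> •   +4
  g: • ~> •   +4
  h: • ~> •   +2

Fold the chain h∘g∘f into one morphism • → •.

Answer: +2

Trace:
  0 +4≡4 +4≡0 +2≡2  (mod 8)
composite: +2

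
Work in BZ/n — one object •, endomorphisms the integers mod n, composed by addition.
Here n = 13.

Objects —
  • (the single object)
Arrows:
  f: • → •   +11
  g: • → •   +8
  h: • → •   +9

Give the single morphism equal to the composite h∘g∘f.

  0 +11≡11 +8≡6 +9≡2  (mod 13)
composite: +2

Answer: +2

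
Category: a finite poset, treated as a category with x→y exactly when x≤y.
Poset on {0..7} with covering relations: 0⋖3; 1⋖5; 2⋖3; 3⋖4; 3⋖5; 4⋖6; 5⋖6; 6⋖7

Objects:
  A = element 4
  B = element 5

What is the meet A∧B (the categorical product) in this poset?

Answer: A∧B = 3

Work:
Common predecessors of 4,5: {0,2,3}
  0 ⊑ 3
  2 ⊑ 3
  3 ⊑ 3
glb = 3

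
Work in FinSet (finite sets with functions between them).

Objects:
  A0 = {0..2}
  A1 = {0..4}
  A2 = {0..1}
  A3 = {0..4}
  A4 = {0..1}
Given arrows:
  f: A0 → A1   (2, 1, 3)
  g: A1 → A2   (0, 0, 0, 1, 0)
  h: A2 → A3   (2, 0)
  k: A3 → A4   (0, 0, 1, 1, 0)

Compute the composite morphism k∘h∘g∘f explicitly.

  0 f→2 g→0 h→2 k→1
  1 f→1 g→0 h→2 k→1
  2 f→3 g→1 h→0 k→0
result: (1, 1, 0)

Answer: (1, 1, 0)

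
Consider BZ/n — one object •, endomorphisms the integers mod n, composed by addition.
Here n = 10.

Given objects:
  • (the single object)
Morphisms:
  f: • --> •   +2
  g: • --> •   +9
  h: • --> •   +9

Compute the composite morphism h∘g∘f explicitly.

Answer: +0

Trace:
  0 +2≡2 +9≡1 +9≡0  (mod 10)
result: +0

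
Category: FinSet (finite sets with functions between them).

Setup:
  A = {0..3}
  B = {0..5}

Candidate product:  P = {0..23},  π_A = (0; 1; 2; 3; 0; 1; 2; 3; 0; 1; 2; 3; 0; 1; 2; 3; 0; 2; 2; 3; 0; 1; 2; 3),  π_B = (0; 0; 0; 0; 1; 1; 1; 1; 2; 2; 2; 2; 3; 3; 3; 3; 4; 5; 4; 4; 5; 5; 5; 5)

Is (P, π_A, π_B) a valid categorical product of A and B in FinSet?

|A|·|B| = 4·6 = 24;  |P| = 24
Check the pairing map k ↦ (π_A(k), π_B(k)):
  0 ↦ (0,0)
  1 ↦ (1,0)
  2 ↦ (2,0)
  3 ↦ (3,0)
  4 ↦ (0,1)
  5 ↦ (1,1)
  6 ↦ (2,1)
  7 ↦ (3,1)
  8 ↦ (0,2)
  9 ↦ (1,2)
  10 ↦ (2,2)
  11 ↦ (3,2)
  12 ↦ (0,3)
  13 ↦ (1,3)
  14 ↦ (2,3)
  15 ↦ (3,3)
  16 ↦ (0,4)
  17 ↦ (2,5)
  18 ↦ (2,4)
  19 ↦ (3,4)
  20 ↦ (0,5)
  21 ↦ (1,5)
  22 ↦ (2,5)  ✗ repeats pair of k=17
  23 ↦ (3,5)
distinct pairs in image: 23 / 24 needed
  → (2,5) hit at k=17 and k=22

Answer: NOT A VALID PRODUCT — duplicate pair at indices 22,17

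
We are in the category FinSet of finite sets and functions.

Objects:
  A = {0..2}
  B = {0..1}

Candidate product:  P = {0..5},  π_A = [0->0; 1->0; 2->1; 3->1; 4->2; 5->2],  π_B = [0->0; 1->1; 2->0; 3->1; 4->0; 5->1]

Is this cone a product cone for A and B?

Answer: VALID PRODUCT

Work:
|A|·|B| = 3·2 = 6;  |P| = 6
Check the pairing map k ↦ (π_A(k), π_B(k)):
  0 -> (0,0)
  1 -> (0,1)
  2 -> (1,0)
  3 -> (1,1)
  4 -> (2,0)
  5 -> (2,1)
distinct pairs in image: 6 / 6 needed
  → bijection onto A×B; projections well-typed.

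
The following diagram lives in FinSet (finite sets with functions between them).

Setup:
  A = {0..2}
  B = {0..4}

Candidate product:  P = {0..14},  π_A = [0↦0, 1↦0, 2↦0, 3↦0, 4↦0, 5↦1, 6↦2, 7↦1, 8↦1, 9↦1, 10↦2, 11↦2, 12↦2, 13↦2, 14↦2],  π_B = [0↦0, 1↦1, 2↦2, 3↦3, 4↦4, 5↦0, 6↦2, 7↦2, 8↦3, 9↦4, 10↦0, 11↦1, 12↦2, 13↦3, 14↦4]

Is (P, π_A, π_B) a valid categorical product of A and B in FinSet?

Answer: NOT A VALID PRODUCT — duplicate pair at indices 12,6

Derivation:
|A|·|B| = 3·5 = 15;  |P| = 15
Check the pairing map k ↦ (π_A(k), π_B(k)):
  0 ↦ (0,0)
  1 ↦ (0,1)
  2 ↦ (0,2)
  3 ↦ (0,3)
  4 ↦ (0,4)
  5 ↦ (1,0)
  6 ↦ (2,2)
  7 ↦ (1,2)
  8 ↦ (1,3)
  9 ↦ (1,4)
  10 ↦ (2,0)
  11 ↦ (2,1)
  12 ↦ (2,2)  ✗ repeats pair of k=6
  13 ↦ (2,3)
  14 ↦ (2,4)
distinct pairs in image: 14 / 15 needed
  → (2,2) hit at k=6 and k=12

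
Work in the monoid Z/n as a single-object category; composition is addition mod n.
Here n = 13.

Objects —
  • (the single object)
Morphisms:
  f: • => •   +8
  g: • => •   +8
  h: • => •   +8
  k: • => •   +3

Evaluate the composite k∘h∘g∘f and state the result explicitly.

Answer: +1

Derivation:
  0 +8≡8 +8≡3 +8≡11 +3≡1  (mod 13)
⟦path⟧: +1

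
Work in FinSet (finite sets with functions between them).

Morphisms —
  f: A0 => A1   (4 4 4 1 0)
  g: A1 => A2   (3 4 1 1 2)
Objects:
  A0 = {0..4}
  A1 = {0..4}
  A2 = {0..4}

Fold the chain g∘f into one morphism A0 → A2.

  0 f=>4 g=>2
  1 f=>4 g=>2
  2 f=>4 g=>2
  3 f=>1 g=>4
  4 f=>0 g=>3
⟦path⟧: (2 2 2 4 3)

Answer: (2 2 2 4 3)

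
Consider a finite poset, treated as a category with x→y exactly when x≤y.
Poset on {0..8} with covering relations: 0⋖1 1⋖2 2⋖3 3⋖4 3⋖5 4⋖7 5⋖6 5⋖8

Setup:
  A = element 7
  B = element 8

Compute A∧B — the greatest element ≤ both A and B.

Answer: A∧B = 3

Derivation:
Common predecessors of 7,8: {0,1,2,3}
  0 <= 3
  1 <= 3
  2 <= 3
  3 <= 3
glb = 3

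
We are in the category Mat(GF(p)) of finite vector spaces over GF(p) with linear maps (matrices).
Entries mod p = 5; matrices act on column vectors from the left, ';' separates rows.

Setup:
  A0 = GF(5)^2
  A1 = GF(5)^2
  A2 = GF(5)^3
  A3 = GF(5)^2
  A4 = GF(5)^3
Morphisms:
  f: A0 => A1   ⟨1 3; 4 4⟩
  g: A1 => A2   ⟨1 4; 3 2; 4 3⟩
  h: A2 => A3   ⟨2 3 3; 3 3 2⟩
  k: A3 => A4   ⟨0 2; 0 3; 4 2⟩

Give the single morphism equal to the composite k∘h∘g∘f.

  e0=(1,0) f=>(1,4) g=>(2,1,1) h=>(0,1) k=>(2,3,2)
  e1=(0,1) f=>(3,4) g=>(4,2,4) h=>(1,1) k=>(2,3,1)
⟦path⟧: ⟨2 2; 3 3; 2 1⟩

Answer: ⟨2 2; 3 3; 2 1⟩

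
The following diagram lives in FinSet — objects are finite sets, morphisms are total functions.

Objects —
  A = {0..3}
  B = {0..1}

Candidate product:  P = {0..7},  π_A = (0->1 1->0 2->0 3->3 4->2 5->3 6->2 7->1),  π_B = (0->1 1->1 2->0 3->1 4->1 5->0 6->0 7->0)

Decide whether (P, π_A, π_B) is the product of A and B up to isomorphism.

Answer: VALID PRODUCT

Work:
|A|·|B| = 4·2 = 8;  |P| = 8
Check the pairing map k ↦ (π_A(k), π_B(k)):
  0 -> (1,1)
  1 -> (0,1)
  2 -> (0,0)
  3 -> (3,1)
  4 -> (2,1)
  5 -> (3,0)
  6 -> (2,0)
  7 -> (1,0)
distinct pairs in image: 8 / 8 needed
  → bijection onto A×B; projections well-typed.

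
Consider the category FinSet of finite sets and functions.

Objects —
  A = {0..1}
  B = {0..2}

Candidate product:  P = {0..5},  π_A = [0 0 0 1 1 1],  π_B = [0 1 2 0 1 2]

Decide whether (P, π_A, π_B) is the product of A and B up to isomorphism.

Answer: VALID PRODUCT

Trace:
|A|·|B| = 2·3 = 6;  |P| = 6
Check the pairing map k ↦ (π_A(k), π_B(k)):
  0 -> (0,0)
  1 -> (0,1)
  2 -> (0,2)
  3 -> (1,0)
  4 -> (1,1)
  5 -> (1,2)
distinct pairs in image: 6 / 6 needed
  → bijection onto A×B; projections well-typed.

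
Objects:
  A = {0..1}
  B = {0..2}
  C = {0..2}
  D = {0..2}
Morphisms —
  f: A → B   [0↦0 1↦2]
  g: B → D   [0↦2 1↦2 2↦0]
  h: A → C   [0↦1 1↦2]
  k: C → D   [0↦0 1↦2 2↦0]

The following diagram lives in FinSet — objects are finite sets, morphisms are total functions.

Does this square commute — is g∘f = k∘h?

Answer: COMMUTES

Work:
Path 1 = f;g:
  0 f→0 g→2
  1 f→2 g→0
  composite₁ = [0↦2 1↦0]
Path 2 = h;k:
  0 h→1 k→2
  1 h→2 k→0
  composite₂ = [0↦2 1↦0]
Equal? YES — commutes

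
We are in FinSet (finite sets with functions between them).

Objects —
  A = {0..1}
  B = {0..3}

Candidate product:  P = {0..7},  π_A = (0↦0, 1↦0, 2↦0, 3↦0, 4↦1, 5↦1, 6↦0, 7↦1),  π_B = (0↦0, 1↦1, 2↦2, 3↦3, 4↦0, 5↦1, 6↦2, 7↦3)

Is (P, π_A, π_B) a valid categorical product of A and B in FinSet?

|A|·|B| = 2·4 = 8;  |P| = 8
Check the pairing map k ↦ (π_A(k), π_B(k)):
  0 ↦ (0,0)
  1 ↦ (0,1)
  2 ↦ (0,2)
  3 ↦ (0,3)
  4 ↦ (1,0)
  5 ↦ (1,1)
  6 ↦ (0,2)  ✗ repeats pair of k=2
  7 ↦ (1,3)
distinct pairs in image: 7 / 8 needed
  → (0,2) hit at k=2 and k=6

Answer: NOT A VALID PRODUCT — duplicate pair at indices 2,6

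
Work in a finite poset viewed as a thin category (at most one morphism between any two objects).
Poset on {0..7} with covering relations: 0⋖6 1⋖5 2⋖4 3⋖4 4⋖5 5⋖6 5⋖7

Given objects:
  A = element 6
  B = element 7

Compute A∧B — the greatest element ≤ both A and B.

Answer: A∧B = 5

Derivation:
Lower bounds of A=6 and B=7: {1,2,3,4,5}
  1 ≤ 5
  2 ≤ 5
  3 ≤ 5
  4 ≤ 5
  5 ≤ 5
glb = 5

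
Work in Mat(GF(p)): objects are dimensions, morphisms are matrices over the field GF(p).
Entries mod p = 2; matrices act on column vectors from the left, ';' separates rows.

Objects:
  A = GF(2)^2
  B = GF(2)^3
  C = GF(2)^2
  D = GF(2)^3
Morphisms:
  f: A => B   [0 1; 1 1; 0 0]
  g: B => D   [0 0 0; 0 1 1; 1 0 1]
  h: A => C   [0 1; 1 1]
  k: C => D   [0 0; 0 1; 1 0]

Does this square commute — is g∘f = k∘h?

Answer: COMMUTES

Derivation:
1) trace f;g:
  e0=[1,0] f=>[0,1,0] g=>[0,1,0]
  e1=[0,1] f=>[1,1,0] g=>[0,1,1]
  composite₁ = [0 0; 1 1; 0 1]
2) trace h;k:
  e0=[1,0] h=>[0,1] k=>[0,1,0]
  e1=[0,1] h=>[1,1] k=>[0,1,1]
  composite₂ = [0 0; 1 1; 0 1]
Equal? same morphism ✓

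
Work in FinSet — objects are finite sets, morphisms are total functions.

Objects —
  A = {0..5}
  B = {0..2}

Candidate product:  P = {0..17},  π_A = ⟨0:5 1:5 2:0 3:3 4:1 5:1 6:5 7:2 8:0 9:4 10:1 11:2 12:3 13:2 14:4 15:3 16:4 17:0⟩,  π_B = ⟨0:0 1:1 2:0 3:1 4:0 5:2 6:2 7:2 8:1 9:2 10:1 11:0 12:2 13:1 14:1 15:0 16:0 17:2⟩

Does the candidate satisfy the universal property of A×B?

|A|·|B| = 6·3 = 18;  |P| = 18
Check the pairing map k ↦ (π_A(k), π_B(k)):
  0 : (5,0)
  1 : (5,1)
  2 : (0,0)
  3 : (3,1)
  4 : (1,0)
  5 : (1,2)
  6 : (5,2)
  7 : (2,2)
  8 : (0,1)
  9 : (4,2)
  10 : (1,1)
  11 : (2,0)
  12 : (3,2)
  13 : (2,1)
  14 : (4,1)
  15 : (3,0)
  16 : (4,0)
  17 : (0,2)
distinct pairs in image: 18 / 18 needed
  → bijection onto A×B; projections well-typed.

Answer: VALID PRODUCT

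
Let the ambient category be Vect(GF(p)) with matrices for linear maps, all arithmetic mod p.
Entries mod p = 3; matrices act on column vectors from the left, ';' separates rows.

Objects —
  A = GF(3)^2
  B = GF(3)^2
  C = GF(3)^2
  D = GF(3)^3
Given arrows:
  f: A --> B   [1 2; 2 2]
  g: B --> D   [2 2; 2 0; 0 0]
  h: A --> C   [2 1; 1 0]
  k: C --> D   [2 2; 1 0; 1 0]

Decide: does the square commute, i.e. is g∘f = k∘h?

Answer: DOES NOT COMMUTE

Trace:
1) trace f;g:
  e0=(1,0) f-->(1,2) g-->(0,2,0)
  e1=(0,1) f-->(2,2) g-->(2,1,0)
  ⟦path⟧₁ = [0 2; 2 1; 0 0]
2) trace h;k:
  e0=(1,0) h-->(2,1) k-->(0,2,2)
  e1=(0,1) h-->(1,0) k-->(2,1,1)
  ⟦path⟧₂ = [0 2; 2 1; 2 1]
Equal? distinct morphisms ✗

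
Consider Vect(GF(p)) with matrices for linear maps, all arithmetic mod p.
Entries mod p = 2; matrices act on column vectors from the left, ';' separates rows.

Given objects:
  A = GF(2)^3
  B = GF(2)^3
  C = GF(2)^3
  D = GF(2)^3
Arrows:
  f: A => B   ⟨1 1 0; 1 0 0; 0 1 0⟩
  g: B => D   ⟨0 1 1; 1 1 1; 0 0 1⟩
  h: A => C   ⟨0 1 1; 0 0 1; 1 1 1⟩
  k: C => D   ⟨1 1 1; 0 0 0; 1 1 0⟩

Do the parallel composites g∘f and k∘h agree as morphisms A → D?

Answer: DOES NOT COMMUTE

Derivation:
1) trace f;g:
  e0=[1,0,0] f=>[1,1,0] g=>[1,0,0]
  e1=[0,1,0] f=>[1,0,1] g=>[1,0,1]
  e2=[0,0,1] f=>[0,0,0] g=>[0,0,0]
  ⟦path⟧₁ = ⟨1 1 0; 0 0 0; 0 1 0⟩
2) trace h;k:
  e0=[1,0,0] h=>[0,0,1] k=>[1,0,0]
  e1=[0,1,0] h=>[1,0,1] k=>[0,0,1]
  e2=[0,0,1] h=>[1,1,1] k=>[1,0,0]
  ⟦path⟧₂ = ⟨1 0 1; 0 0 0; 0 1 0⟩
Equal? NO — does not commute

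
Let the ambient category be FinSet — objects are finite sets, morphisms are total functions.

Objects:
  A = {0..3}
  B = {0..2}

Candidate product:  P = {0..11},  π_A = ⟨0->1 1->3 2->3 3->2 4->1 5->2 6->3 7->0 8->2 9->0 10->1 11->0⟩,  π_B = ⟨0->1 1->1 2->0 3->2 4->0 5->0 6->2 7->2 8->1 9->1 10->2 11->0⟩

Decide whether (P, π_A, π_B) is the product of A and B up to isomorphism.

|A|·|B| = 4·3 = 12;  |P| = 12
Check the pairing map k ↦ (π_A(k), π_B(k)):
  0 -> (1,1)
  1 -> (3,1)
  2 -> (3,0)
  3 -> (2,2)
  4 -> (1,0)
  5 -> (2,0)
  6 -> (3,2)
  7 -> (0,2)
  8 -> (2,1)
  9 -> (0,1)
  10 -> (1,2)
  11 -> (0,0)
distinct pairs in image: 12 / 12 needed
  → bijection onto A×B; projections well-typed.

Answer: VALID PRODUCT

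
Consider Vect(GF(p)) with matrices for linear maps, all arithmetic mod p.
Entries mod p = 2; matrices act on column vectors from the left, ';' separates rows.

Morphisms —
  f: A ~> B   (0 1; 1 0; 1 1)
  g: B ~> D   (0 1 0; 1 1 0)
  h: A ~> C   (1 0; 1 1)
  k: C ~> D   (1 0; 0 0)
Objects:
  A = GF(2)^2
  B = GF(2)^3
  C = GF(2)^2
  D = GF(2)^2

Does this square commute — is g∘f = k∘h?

Answer: DOES NOT COMMUTE

Trace:
Path 1 = f;g:
  e0=⟨1,0⟩ f~>⟨0,1,1⟩ g~>⟨1,1⟩
  e1=⟨0,1⟩ f~>⟨1,0,1⟩ g~>⟨0,1⟩
  composite₁ = (1 0; 1 1)
Path 2 = h;k:
  e0=⟨1,0⟩ h~>⟨1,1⟩ k~>⟨1,0⟩
  e1=⟨0,1⟩ h~>⟨0,1⟩ k~>⟨0,0⟩
  composite₂ = (1 0; 0 0)
Equal? distinct morphisms ✗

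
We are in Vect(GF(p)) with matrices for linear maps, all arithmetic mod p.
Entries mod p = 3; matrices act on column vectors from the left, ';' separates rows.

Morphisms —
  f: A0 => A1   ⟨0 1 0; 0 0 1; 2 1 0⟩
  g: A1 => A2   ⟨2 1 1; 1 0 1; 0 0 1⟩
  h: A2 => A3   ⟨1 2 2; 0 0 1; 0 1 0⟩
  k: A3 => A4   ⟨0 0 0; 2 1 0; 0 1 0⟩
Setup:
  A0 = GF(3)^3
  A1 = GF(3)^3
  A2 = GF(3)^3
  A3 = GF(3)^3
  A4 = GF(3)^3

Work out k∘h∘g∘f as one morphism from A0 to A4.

  e0=⟨1,0,0⟩ f=>⟨0,0,2⟩ g=>⟨2,2,2⟩ h=>⟨1,2,2⟩ k=>⟨0,1,2⟩
  e1=⟨0,1,0⟩ f=>⟨1,0,1⟩ g=>⟨0,2,1⟩ h=>⟨0,1,2⟩ k=>⟨0,1,1⟩
  e2=⟨0,0,1⟩ f=>⟨0,1,0⟩ g=>⟨1,0,0⟩ h=>⟨1,0,0⟩ k=>⟨0,2,0⟩
⟦path⟧: ⟨0 0 0; 1 1 2; 2 1 0⟩

Answer: ⟨0 0 0; 1 1 2; 2 1 0⟩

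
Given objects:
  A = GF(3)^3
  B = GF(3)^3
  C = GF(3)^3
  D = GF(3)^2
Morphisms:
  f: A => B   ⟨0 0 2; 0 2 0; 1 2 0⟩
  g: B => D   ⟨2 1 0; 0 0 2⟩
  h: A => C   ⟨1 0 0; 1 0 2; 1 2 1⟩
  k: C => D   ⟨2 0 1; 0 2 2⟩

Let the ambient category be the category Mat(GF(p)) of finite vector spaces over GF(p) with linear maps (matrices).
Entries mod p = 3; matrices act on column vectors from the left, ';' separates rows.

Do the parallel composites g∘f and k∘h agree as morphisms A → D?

Along f;g (path 1):
  e0=[1,0,0] f=>[0,0,1] g=>[0,2]
  e1=[0,1,0] f=>[0,2,2] g=>[2,1]
  e2=[0,0,1] f=>[2,0,0] g=>[1,0]
  composite₁ = ⟨0 2 1; 2 1 0⟩
Along h;k (path 2):
  e0=[1,0,0] h=>[1,1,1] k=>[0,1]
  e1=[0,1,0] h=>[0,0,2] k=>[2,1]
  e2=[0,0,1] h=>[0,2,1] k=>[1,0]
  composite₂ = ⟨0 2 1; 1 1 0⟩
Equal? distinct morphisms ✗

Answer: DOES NOT COMMUTE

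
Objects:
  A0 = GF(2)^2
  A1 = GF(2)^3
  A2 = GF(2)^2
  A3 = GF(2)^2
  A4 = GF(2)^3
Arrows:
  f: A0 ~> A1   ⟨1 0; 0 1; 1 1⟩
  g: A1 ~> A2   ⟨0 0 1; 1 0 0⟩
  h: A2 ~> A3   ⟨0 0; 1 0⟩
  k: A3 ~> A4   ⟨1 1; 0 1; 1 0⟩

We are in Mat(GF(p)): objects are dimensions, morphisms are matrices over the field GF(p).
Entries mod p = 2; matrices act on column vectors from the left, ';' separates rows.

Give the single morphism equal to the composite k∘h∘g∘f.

  e0=[1,0] f~>[1,0,1] g~>[1,1] h~>[0,1] k~>[1,1,0]
  e1=[0,1] f~>[0,1,1] g~>[1,0] h~>[0,1] k~>[1,1,0]
composite: ⟨1 1; 1 1; 0 0⟩

Answer: ⟨1 1; 1 1; 0 0⟩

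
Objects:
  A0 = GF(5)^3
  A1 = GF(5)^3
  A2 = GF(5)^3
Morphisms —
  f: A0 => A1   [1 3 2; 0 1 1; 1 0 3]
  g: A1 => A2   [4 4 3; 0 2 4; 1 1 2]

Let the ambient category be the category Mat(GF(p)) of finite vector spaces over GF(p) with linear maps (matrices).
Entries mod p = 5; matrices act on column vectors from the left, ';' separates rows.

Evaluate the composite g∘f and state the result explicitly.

Answer: [2 1 1; 4 2 4; 3 4 4]

Derivation:
  e0=⟨1,0,0⟩ f=>⟨1,0,1⟩ g=>⟨2,4,3⟩
  e1=⟨0,1,0⟩ f=>⟨3,1,0⟩ g=>⟨1,2,4⟩
  e2=⟨0,0,1⟩ f=>⟨2,1,3⟩ g=>⟨1,4,4⟩
result: [2 1 1; 4 2 4; 3 4 4]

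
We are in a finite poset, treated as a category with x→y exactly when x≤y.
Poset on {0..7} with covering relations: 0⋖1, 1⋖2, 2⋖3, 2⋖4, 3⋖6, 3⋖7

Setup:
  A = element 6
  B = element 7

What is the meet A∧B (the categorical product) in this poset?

Lower bounds of A=6 and B=7: {0,1,2,3}
  0 ≤ 3
  1 ≤ 3
  2 ≤ 3
  3 ≤ 3
glb = 3

Answer: A∧B = 3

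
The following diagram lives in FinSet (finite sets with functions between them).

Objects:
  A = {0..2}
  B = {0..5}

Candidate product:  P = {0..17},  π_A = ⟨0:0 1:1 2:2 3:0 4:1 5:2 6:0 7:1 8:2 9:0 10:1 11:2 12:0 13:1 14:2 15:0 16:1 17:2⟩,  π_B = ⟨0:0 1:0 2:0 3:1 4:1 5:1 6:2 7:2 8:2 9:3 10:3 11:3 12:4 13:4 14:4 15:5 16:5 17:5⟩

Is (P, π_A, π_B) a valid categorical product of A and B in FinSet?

|A|·|B| = 3·6 = 18;  |P| = 18
Check the pairing map k ↦ (π_A(k), π_B(k)):
  0 : (0,0)
  1 : (1,0)
  2 : (2,0)
  3 : (0,1)
  4 : (1,1)
  5 : (2,1)
  6 : (0,2)
  7 : (1,2)
  8 : (2,2)
  9 : (0,3)
  10 : (1,3)
  11 : (2,3)
  12 : (0,4)
  13 : (1,4)
  14 : (2,4)
  15 : (0,5)
  16 : (1,5)
  17 : (2,5)
distinct pairs in image: 18 / 18 needed
  → bijection onto A×B; projections well-typed.

Answer: VALID PRODUCT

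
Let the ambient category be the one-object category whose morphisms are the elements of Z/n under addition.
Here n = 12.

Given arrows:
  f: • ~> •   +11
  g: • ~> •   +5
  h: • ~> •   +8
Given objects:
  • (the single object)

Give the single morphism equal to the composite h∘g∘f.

Answer: +0

Derivation:
  0 +11≡11 +5≡4 +8≡0  (mod 12)
composite: +0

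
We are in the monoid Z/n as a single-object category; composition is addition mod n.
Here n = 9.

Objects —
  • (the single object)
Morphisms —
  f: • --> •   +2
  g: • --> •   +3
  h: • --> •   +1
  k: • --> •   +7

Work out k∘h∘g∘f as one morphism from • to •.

  0 +2≡2 +3≡5 +1≡6 +7≡4  (mod 9)
composite: +4

Answer: +4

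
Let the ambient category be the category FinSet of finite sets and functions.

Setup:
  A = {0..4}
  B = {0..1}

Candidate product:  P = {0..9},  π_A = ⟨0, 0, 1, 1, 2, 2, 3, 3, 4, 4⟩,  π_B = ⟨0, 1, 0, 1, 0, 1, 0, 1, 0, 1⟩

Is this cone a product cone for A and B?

|A|·|B| = 5·2 = 10;  |P| = 10
Check the pairing map k ↦ (π_A(k), π_B(k)):
  0 : (0,0)
  1 : (0,1)
  2 : (1,0)
  3 : (1,1)
  4 : (2,0)
  5 : (2,1)
  6 : (3,0)
  7 : (3,1)
  8 : (4,0)
  9 : (4,1)
distinct pairs in image: 10 / 10 needed
  → bijection onto A×B; projections well-typed.

Answer: VALID PRODUCT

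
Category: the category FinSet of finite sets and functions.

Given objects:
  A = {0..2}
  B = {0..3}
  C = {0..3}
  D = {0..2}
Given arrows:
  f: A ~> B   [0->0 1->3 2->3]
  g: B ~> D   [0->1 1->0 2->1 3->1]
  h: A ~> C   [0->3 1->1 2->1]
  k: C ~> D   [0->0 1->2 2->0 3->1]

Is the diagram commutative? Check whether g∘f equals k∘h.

Answer: DOES NOT COMMUTE

Trace:
1) trace f;g:
  0 f~>0 g~>1
  1 f~>3 g~>1
  2 f~>3 g~>1
  ⟦path⟧₁ = [0->1 1->1 2->1]
2) trace h;k:
  0 h~>3 k~>1
  1 h~>1 k~>2
  2 h~>1 k~>2
  ⟦path⟧₂ = [0->1 1->2 2->2]
Equal? NO — does not commute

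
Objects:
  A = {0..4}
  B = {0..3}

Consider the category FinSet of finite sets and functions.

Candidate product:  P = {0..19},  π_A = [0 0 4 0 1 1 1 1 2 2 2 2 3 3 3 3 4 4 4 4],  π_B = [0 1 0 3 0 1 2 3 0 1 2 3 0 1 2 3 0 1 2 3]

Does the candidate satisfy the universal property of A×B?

|A|·|B| = 5·4 = 20;  |P| = 20
Check the pairing map k ↦ (π_A(k), π_B(k)):
  0 : (0,0)
  1 : (0,1)
  2 : (4,0)
  3 : (0,3)
  4 : (1,0)
  5 : (1,1)
  6 : (1,2)
  7 : (1,3)
  8 : (2,0)
  9 : (2,1)
  10 : (2,2)
  11 : (2,3)
  12 : (3,0)
  13 : (3,1)
  14 : (3,2)
  15 : (3,3)
  16 : (4,0)  ✗ repeats pair of k=2
  17 : (4,1)
  18 : (4,2)
  19 : (4,3)
distinct pairs in image: 19 / 20 needed
  → (4,0) hit at k=2 and k=16

Answer: NOT A VALID PRODUCT — duplicate pair at indices 16,2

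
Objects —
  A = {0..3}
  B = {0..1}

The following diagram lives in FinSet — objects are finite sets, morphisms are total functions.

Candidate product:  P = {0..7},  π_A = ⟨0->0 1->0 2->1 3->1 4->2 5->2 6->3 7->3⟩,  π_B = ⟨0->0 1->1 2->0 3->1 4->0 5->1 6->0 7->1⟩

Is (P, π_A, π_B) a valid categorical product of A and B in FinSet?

Answer: VALID PRODUCT

Work:
|A|·|B| = 4·2 = 8;  |P| = 8
Check the pairing map k ↦ (π_A(k), π_B(k)):
  0 -> (0,0)
  1 -> (0,1)
  2 -> (1,0)
  3 -> (1,1)
  4 -> (2,0)
  5 -> (2,1)
  6 -> (3,0)
  7 -> (3,1)
distinct pairs in image: 8 / 8 needed
  → bijection onto A×B; projections well-typed.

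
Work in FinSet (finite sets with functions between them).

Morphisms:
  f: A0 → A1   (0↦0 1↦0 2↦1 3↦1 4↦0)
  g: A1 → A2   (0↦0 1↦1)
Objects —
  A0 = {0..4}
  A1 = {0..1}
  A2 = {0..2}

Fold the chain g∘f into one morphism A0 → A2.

Answer: (0↦0 1↦0 2↦1 3↦1 4↦0)

Trace:
  0 f→0 g→0
  1 f→0 g→0
  2 f→1 g→1
  3 f→1 g→1
  4 f→0 g→0
composite: (0↦0 1↦0 2↦1 3↦1 4↦0)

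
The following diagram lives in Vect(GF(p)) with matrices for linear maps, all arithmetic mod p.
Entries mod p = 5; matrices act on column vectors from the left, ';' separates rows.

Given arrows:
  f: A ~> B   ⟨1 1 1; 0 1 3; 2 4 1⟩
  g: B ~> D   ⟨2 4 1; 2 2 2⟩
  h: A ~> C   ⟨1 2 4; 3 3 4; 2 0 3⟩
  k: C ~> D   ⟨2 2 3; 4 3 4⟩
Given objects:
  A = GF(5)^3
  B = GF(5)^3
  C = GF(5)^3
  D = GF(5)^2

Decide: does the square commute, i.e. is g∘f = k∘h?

Along f;g (path 1):
  e0=(1,0,0) f~>(1,0,2) g~>(4,1)
  e1=(0,1,0) f~>(1,1,4) g~>(0,2)
  e2=(0,0,1) f~>(1,3,1) g~>(0,0)
  composite₁ = ⟨4 0 0; 1 2 0⟩
Along h;k (path 2):
  e0=(1,0,0) h~>(1,3,2) k~>(4,1)
  e1=(0,1,0) h~>(2,3,0) k~>(0,2)
  e2=(0,0,1) h~>(4,4,3) k~>(0,0)
  composite₂ = ⟨4 0 0; 1 2 0⟩
Equal? YES — commutes

Answer: COMMUTES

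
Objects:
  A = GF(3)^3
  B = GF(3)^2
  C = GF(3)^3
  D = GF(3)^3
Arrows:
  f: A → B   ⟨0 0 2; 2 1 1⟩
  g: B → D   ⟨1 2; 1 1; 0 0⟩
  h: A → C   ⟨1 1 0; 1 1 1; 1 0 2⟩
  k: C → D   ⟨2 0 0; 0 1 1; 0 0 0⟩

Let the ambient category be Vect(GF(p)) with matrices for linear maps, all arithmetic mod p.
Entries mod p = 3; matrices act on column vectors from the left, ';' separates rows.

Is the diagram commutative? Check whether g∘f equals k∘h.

Along f;g (path 1):
  e0=(1,0,0) f→(0,2) g→(1,2,0)
  e1=(0,1,0) f→(0,1) g→(2,1,0)
  e2=(0,0,1) f→(2,1) g→(1,0,0)
  composite₁ = ⟨1 2 1; 2 1 0; 0 0 0⟩
Along h;k (path 2):
  e0=(1,0,0) h→(1,1,1) k→(2,2,0)
  e1=(0,1,0) h→(1,1,0) k→(2,1,0)
  e2=(0,0,1) h→(0,1,2) k→(0,0,0)
  composite₂ = ⟨2 2 0; 2 1 0; 0 0 0⟩
Equal? differ; not commutative

Answer: DOES NOT COMMUTE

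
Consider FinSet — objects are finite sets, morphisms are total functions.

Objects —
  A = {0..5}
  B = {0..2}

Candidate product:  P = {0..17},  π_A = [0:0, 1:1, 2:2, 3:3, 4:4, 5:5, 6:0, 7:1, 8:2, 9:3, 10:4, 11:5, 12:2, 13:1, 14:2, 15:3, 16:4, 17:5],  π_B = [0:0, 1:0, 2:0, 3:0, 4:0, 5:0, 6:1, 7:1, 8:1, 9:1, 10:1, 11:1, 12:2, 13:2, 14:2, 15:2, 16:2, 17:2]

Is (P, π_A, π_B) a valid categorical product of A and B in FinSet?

Answer: NOT A VALID PRODUCT — duplicate pair at indices 14,12

Derivation:
|A|·|B| = 6·3 = 18;  |P| = 18
Check the pairing map k ↦ (π_A(k), π_B(k)):
  0 : (0,0)
  1 : (1,0)
  2 : (2,0)
  3 : (3,0)
  4 : (4,0)
  5 : (5,0)
  6 : (0,1)
  7 : (1,1)
  8 : (2,1)
  9 : (3,1)
  10 : (4,1)
  11 : (5,1)
  12 : (2,2)
  13 : (1,2)
  14 : (2,2)  ✗ repeats pair of k=12
  15 : (3,2)
  16 : (4,2)
  17 : (5,2)
distinct pairs in image: 17 / 18 needed
  → (2,2) hit at k=12 and k=14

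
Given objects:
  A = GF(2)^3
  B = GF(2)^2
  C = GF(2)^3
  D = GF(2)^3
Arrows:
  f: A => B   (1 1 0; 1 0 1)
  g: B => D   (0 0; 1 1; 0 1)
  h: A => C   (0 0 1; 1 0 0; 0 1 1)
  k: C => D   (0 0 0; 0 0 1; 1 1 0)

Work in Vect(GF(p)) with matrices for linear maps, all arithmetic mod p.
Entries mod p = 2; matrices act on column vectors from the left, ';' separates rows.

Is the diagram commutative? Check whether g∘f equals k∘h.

Answer: COMMUTES

Derivation:
Path 1 = f;g:
  e0=(1,0,0) f=>(1,1) g=>(0,0,1)
  e1=(0,1,0) f=>(1,0) g=>(0,1,0)
  e2=(0,0,1) f=>(0,1) g=>(0,1,1)
  ⟦path⟧₁ = (0 0 0; 0 1 1; 1 0 1)
Path 2 = h;k:
  e0=(1,0,0) h=>(0,1,0) k=>(0,0,1)
  e1=(0,1,0) h=>(0,0,1) k=>(0,1,0)
  e2=(0,0,1) h=>(1,0,1) k=>(0,1,1)
  ⟦path⟧₂ = (0 0 0; 0 1 1; 1 0 1)
Equal? YES — commutes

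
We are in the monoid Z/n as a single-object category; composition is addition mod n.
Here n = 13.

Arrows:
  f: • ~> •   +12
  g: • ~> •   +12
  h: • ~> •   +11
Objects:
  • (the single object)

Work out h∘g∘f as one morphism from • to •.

Answer: +9

Work:
  0 +12≡12 +12≡11 +11≡9  (mod 13)
composite: +9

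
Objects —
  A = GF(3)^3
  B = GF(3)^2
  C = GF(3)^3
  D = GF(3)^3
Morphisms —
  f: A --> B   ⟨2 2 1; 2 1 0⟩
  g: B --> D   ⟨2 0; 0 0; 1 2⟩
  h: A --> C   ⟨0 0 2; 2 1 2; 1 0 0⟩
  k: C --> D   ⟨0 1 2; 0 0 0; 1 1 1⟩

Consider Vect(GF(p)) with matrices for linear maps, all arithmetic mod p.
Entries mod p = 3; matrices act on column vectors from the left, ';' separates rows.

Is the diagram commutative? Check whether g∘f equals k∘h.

Answer: COMMUTES

Trace:
Along f;g (path 1):
  e0=(1,0,0) f-->(2,2) g-->(1,0,0)
  e1=(0,1,0) f-->(2,1) g-->(1,0,1)
  e2=(0,0,1) f-->(1,0) g-->(2,0,1)
  ⟦path⟧₁ = ⟨1 1 2; 0 0 0; 0 1 1⟩
Along h;k (path 2):
  e0=(1,0,0) h-->(0,2,1) k-->(1,0,0)
  e1=(0,1,0) h-->(0,1,0) k-->(1,0,1)
  e2=(0,0,1) h-->(2,2,0) k-->(2,0,1)
  ⟦path⟧₂ = ⟨1 1 2; 0 0 0; 0 1 1⟩
Equal? same morphism ✓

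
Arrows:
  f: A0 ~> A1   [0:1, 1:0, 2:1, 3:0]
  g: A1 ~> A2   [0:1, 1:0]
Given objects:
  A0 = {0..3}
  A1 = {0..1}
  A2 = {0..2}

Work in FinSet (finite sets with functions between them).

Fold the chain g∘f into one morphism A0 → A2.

Answer: [0:0, 1:1, 2:0, 3:1]

Trace:
  0 f~>1 g~>0
  1 f~>0 g~>1
  2 f~>1 g~>0
  3 f~>0 g~>1
composite: [0:0, 1:1, 2:0, 3:1]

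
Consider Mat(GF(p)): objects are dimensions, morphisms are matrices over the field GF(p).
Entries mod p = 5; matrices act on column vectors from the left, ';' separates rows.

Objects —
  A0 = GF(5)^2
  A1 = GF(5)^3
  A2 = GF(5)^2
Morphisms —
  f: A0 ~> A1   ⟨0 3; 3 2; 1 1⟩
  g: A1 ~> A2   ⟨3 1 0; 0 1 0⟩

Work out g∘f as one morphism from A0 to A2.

Answer: ⟨3 1; 3 2⟩

Work:
  e0=(1,0) f~>(0,3,1) g~>(3,3)
  e1=(0,1) f~>(3,2,1) g~>(1,2)
⟦path⟧: ⟨3 1; 3 2⟩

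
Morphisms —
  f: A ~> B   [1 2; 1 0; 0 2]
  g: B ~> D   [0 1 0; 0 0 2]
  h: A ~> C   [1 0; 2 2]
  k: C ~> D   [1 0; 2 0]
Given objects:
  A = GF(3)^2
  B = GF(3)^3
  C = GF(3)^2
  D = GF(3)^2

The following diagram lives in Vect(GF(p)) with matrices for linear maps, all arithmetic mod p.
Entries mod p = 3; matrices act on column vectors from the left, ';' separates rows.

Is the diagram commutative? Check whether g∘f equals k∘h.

1) trace f;g:
  e0=[1,0] f~>[1,1,0] g~>[1,0]
  e1=[0,1] f~>[2,0,2] g~>[0,1]
  result₁ = [1 0; 0 1]
2) trace h;k:
  e0=[1,0] h~>[1,2] k~>[1,2]
  e1=[0,1] h~>[0,2] k~>[0,0]
  result₂ = [1 0; 2 0]
Equal? differ; not commutative

Answer: DOES NOT COMMUTE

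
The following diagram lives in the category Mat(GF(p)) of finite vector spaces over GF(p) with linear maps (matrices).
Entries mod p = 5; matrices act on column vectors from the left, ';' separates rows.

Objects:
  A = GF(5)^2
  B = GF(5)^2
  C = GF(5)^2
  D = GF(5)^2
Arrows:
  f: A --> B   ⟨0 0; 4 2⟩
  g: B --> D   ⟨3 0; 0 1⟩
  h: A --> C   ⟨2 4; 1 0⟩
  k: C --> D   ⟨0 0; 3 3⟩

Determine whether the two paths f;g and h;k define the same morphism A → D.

1) trace f;g:
  e0=(1,0) f-->(0,4) g-->(0,4)
  e1=(0,1) f-->(0,2) g-->(0,2)
  composite₁ = ⟨0 0; 4 2⟩
2) trace h;k:
  e0=(1,0) h-->(2,1) k-->(0,4)
  e1=(0,1) h-->(4,0) k-->(0,2)
  composite₂ = ⟨0 0; 4 2⟩
Equal? same morphism ✓

Answer: COMMUTES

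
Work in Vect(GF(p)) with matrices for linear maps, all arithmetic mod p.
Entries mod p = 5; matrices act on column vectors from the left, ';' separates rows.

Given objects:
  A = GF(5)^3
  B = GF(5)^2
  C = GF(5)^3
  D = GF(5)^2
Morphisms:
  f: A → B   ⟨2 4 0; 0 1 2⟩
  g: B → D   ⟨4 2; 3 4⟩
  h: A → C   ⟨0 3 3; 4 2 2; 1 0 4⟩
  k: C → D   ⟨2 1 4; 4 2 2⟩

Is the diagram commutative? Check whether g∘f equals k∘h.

Path 1 = f;g:
  e0=(1,0,0) f→(2,0) g→(3,1)
  e1=(0,1,0) f→(4,1) g→(3,1)
  e2=(0,0,1) f→(0,2) g→(4,3)
  composite₁ = ⟨3 3 4; 1 1 3⟩
Path 2 = h;k:
  e0=(1,0,0) h→(0,4,1) k→(3,0)
  e1=(0,1,0) h→(3,2,0) k→(3,1)
  e2=(0,0,1) h→(3,2,4) k→(4,4)
  composite₂ = ⟨3 3 4; 0 1 4⟩
Equal? NO — does not commute

Answer: DOES NOT COMMUTE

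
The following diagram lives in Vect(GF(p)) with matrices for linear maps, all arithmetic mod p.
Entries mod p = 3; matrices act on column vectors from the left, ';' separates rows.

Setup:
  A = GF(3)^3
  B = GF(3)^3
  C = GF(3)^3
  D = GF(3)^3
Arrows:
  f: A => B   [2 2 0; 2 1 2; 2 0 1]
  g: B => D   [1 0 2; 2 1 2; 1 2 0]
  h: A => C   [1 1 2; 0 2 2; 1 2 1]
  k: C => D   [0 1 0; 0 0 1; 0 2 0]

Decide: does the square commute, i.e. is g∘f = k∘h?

Along f;g (path 1):
  e0=(1,0,0) f=>(2,2,2) g=>(0,1,0)
  e1=(0,1,0) f=>(2,1,0) g=>(2,2,1)
  e2=(0,0,1) f=>(0,2,1) g=>(2,1,1)
  composite₁ = [0 2 2; 1 2 1; 0 1 1]
Along h;k (path 2):
  e0=(1,0,0) h=>(1,0,1) k=>(0,1,0)
  e1=(0,1,0) h=>(1,2,2) k=>(2,2,1)
  e2=(0,0,1) h=>(2,2,1) k=>(2,1,1)
  composite₂ = [0 2 2; 1 2 1; 0 1 1]
Equal? equal; square commutes

Answer: COMMUTES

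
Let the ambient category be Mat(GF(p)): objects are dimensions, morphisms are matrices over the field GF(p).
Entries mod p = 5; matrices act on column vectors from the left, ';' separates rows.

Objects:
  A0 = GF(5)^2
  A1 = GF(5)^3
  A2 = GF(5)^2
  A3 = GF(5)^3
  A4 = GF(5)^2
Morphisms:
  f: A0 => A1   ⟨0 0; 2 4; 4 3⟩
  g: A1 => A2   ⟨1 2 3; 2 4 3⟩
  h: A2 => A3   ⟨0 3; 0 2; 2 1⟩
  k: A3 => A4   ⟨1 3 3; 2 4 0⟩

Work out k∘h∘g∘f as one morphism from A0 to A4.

  e0=(1,0) f=>(0,2,4) g=>(1,0) h=>(0,0,2) k=>(1,0)
  e1=(0,1) f=>(0,4,3) g=>(2,0) h=>(0,0,4) k=>(2,0)
composite: ⟨1 2; 0 0⟩

Answer: ⟨1 2; 0 0⟩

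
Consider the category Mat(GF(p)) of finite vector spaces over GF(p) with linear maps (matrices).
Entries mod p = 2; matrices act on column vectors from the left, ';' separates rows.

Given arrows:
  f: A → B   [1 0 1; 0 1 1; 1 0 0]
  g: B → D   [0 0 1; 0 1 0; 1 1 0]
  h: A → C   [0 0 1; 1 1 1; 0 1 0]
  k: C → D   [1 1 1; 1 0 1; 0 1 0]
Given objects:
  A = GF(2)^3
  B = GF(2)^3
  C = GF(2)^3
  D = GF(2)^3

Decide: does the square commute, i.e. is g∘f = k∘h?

1) trace f;g:
  e0=(1,0,0) f→(1,0,1) g→(1,0,1)
  e1=(0,1,0) f→(0,1,0) g→(0,1,1)
  e2=(0,0,1) f→(1,1,0) g→(0,1,0)
  ⟦path⟧₁ = [1 0 0; 0 1 1; 1 1 0]
2) trace h;k:
  e0=(1,0,0) h→(0,1,0) k→(1,0,1)
  e1=(0,1,0) h→(0,1,1) k→(0,1,1)
  e2=(0,0,1) h→(1,1,0) k→(0,1,1)
  ⟦path⟧₂ = [1 0 0; 0 1 1; 1 1 1]
Equal? distinct morphisms ✗

Answer: DOES NOT COMMUTE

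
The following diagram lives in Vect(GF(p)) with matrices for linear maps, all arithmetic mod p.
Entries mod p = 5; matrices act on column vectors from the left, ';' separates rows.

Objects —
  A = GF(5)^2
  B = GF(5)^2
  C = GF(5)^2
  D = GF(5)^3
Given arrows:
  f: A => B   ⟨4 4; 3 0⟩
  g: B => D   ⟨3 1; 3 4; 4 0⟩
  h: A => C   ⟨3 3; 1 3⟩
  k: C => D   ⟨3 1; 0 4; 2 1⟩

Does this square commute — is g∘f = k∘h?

Answer: DOES NOT COMMUTE

Trace:
1) trace f;g:
  e0=⟨1,0⟩ f=>⟨4,3⟩ g=>⟨0,4,1⟩
  e1=⟨0,1⟩ f=>⟨4,0⟩ g=>⟨2,2,1⟩
  result₁ = ⟨0 2; 4 2; 1 1⟩
2) trace h;k:
  e0=⟨1,0⟩ h=>⟨3,1⟩ k=>⟨0,4,2⟩
  e1=⟨0,1⟩ h=>⟨3,3⟩ k=>⟨2,2,4⟩
  result₂ = ⟨0 2; 4 2; 2 4⟩
Equal? NO — does not commute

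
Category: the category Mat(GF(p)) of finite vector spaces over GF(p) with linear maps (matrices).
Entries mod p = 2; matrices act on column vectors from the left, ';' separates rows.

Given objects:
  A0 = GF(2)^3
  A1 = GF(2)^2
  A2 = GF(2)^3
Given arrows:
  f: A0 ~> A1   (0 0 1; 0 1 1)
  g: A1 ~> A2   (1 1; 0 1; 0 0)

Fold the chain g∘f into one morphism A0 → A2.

Answer: (0 1 0; 0 1 1; 0 0 0)

Trace:
  e0=⟨1,0,0⟩ f~>⟨0,0⟩ g~>⟨0,0,0⟩
  e1=⟨0,1,0⟩ f~>⟨0,1⟩ g~>⟨1,1,0⟩
  e2=⟨0,0,1⟩ f~>⟨1,1⟩ g~>⟨0,1,0⟩
composite: (0 1 0; 0 1 1; 0 0 0)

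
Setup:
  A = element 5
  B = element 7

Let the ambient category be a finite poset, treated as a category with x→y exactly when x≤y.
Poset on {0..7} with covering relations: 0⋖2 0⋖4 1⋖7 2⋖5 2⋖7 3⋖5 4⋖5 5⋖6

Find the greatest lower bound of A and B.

Answer: A∧B = 2

Derivation:
Lower bounds of A=5 and B=7: {0,2}
  0 ⊑ 2
  2 ⊑ 2
glb = 2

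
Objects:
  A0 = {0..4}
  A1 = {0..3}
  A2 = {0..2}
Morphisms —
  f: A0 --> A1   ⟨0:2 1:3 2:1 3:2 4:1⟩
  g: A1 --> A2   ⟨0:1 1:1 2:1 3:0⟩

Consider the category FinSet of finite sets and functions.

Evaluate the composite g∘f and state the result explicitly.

  0 f-->2 g-->1
  1 f-->3 g-->0
  2 f-->1 g-->1
  3 f-->2 g-->1
  4 f-->1 g-->1
⟦path⟧: ⟨0:1 1:0 2:1 3:1 4:1⟩

Answer: ⟨0:1 1:0 2:1 3:1 4:1⟩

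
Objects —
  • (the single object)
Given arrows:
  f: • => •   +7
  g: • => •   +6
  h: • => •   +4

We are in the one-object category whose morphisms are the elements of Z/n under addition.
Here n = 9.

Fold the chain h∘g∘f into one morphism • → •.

  0 +7≡7 +6≡4 +4≡8  (mod 9)
⟦path⟧: +8

Answer: +8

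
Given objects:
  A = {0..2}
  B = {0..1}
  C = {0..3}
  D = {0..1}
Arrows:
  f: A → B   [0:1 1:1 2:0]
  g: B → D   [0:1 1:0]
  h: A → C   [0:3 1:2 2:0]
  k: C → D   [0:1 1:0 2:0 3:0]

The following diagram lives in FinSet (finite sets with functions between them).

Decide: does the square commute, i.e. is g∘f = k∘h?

Answer: COMMUTES

Trace:
Along f;g (path 1):
  0 f→1 g→0
  1 f→1 g→0
  2 f→0 g→1
  result₁ = [0:0 1:0 2:1]
Along h;k (path 2):
  0 h→3 k→0
  1 h→2 k→0
  2 h→0 k→1
  result₂ = [0:0 1:0 2:1]
Equal? YES — commutes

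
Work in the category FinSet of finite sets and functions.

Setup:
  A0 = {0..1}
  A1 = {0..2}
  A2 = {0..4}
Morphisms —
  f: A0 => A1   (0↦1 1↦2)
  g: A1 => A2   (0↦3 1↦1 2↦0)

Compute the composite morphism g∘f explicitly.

  0 f=>1 g=>1
  1 f=>2 g=>0
composite: (0↦1 1↦0)

Answer: (0↦1 1↦0)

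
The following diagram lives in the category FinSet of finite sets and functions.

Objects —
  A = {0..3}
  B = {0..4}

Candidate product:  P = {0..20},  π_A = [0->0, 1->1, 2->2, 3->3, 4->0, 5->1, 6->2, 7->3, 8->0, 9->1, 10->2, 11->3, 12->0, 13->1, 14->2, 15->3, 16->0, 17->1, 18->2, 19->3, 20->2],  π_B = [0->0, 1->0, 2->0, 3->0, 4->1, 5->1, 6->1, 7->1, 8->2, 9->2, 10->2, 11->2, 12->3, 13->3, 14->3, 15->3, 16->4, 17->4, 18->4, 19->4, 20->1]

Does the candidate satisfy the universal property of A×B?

Answer: NOT A VALID PRODUCT — |P|=21 ≠ |A|·|B|=20

Trace:
|A|·|B| = 4·5 = 20;  |P| = 21
  → cardinalities differ; no bijection possible.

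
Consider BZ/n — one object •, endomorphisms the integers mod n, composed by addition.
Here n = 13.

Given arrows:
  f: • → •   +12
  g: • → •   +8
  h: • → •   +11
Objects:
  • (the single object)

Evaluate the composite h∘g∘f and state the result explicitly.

Answer: +5

Trace:
  0 +12≡12 +8≡7 +11≡5  (mod 13)
result: +5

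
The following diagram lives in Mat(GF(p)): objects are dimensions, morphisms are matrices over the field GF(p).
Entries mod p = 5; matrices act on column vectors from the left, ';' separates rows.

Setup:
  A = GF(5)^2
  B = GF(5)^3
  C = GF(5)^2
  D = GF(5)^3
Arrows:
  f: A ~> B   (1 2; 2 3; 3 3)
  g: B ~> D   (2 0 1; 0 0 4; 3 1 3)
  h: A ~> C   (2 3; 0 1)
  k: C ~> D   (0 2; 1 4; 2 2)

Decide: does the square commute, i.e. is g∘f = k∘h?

Answer: COMMUTES

Work:
1) trace f;g:
  e0=⟨1,0⟩ f~>⟨1,2,3⟩ g~>⟨0,2,4⟩
  e1=⟨0,1⟩ f~>⟨2,3,3⟩ g~>⟨2,2,3⟩
  composite₁ = (0 2; 2 2; 4 3)
2) trace h;k:
  e0=⟨1,0⟩ h~>⟨2,0⟩ k~>⟨0,2,4⟩
  e1=⟨0,1⟩ h~>⟨3,1⟩ k~>⟨2,2,3⟩
  composite₂ = (0 2; 2 2; 4 3)
Equal? same morphism ✓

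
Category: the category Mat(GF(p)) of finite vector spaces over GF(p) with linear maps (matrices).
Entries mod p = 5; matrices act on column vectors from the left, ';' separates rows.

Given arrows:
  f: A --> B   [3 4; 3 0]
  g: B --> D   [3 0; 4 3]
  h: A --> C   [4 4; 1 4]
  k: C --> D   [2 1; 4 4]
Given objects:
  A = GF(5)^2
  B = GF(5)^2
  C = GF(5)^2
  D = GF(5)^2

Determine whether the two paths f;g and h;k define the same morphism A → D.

Along f;g (path 1):
  e0=⟨1,0⟩ f-->⟨3,3⟩ g-->⟨4,1⟩
  e1=⟨0,1⟩ f-->⟨4,0⟩ g-->⟨2,1⟩
  result₁ = [4 2; 1 1]
Along h;k (path 2):
  e0=⟨1,0⟩ h-->⟨4,1⟩ k-->⟨4,0⟩
  e1=⟨0,1⟩ h-->⟨4,4⟩ k-->⟨2,2⟩
  result₂ = [4 2; 0 2]
Equal? distinct morphisms ✗

Answer: DOES NOT COMMUTE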